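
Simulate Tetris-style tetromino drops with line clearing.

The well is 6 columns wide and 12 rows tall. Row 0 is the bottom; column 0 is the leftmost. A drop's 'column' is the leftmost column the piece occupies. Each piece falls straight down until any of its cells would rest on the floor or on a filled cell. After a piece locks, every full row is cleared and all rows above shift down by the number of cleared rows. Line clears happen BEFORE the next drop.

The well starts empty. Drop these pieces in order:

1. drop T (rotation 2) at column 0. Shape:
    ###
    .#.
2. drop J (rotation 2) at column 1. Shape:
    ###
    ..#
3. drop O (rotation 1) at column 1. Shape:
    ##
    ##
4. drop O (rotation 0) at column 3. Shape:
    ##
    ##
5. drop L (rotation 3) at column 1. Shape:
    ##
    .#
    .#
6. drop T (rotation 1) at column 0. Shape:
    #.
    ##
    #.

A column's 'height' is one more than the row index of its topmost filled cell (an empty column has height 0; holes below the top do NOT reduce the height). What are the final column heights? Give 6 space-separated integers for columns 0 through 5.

Answer: 10 9 8 5 5 0

Derivation:
Drop 1: T rot2 at col 0 lands with bottom-row=0; cleared 0 line(s) (total 0); column heights now [2 2 2 0 0 0], max=2
Drop 2: J rot2 at col 1 lands with bottom-row=1; cleared 0 line(s) (total 0); column heights now [2 3 3 3 0 0], max=3
Drop 3: O rot1 at col 1 lands with bottom-row=3; cleared 0 line(s) (total 0); column heights now [2 5 5 3 0 0], max=5
Drop 4: O rot0 at col 3 lands with bottom-row=3; cleared 0 line(s) (total 0); column heights now [2 5 5 5 5 0], max=5
Drop 5: L rot3 at col 1 lands with bottom-row=5; cleared 0 line(s) (total 0); column heights now [2 8 8 5 5 0], max=8
Drop 6: T rot1 at col 0 lands with bottom-row=7; cleared 0 line(s) (total 0); column heights now [10 9 8 5 5 0], max=10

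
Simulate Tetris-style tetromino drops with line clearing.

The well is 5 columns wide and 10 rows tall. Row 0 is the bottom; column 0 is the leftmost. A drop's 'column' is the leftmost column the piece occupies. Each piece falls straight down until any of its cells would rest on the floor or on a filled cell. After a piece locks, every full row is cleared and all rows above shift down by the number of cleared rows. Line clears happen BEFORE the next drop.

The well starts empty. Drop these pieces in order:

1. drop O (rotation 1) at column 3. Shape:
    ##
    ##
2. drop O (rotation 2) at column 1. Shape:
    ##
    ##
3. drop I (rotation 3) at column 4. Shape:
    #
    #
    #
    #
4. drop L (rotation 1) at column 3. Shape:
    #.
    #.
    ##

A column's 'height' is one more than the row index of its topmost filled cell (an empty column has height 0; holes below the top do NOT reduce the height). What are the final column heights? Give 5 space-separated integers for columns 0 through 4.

Drop 1: O rot1 at col 3 lands with bottom-row=0; cleared 0 line(s) (total 0); column heights now [0 0 0 2 2], max=2
Drop 2: O rot2 at col 1 lands with bottom-row=0; cleared 0 line(s) (total 0); column heights now [0 2 2 2 2], max=2
Drop 3: I rot3 at col 4 lands with bottom-row=2; cleared 0 line(s) (total 0); column heights now [0 2 2 2 6], max=6
Drop 4: L rot1 at col 3 lands with bottom-row=6; cleared 0 line(s) (total 0); column heights now [0 2 2 9 7], max=9

Answer: 0 2 2 9 7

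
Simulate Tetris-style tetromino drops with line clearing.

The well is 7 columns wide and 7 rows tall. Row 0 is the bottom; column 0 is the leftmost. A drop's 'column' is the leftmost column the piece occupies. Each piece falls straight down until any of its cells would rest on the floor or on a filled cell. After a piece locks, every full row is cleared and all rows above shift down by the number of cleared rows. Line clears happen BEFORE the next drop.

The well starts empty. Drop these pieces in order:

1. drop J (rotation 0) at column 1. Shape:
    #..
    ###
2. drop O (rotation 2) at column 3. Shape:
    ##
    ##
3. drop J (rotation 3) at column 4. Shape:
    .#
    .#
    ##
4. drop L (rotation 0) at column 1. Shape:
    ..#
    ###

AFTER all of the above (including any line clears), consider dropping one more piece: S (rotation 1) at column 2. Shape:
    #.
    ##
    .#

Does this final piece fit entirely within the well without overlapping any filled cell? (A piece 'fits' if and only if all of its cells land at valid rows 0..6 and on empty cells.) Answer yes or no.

Drop 1: J rot0 at col 1 lands with bottom-row=0; cleared 0 line(s) (total 0); column heights now [0 2 1 1 0 0 0], max=2
Drop 2: O rot2 at col 3 lands with bottom-row=1; cleared 0 line(s) (total 0); column heights now [0 2 1 3 3 0 0], max=3
Drop 3: J rot3 at col 4 lands with bottom-row=3; cleared 0 line(s) (total 0); column heights now [0 2 1 3 4 6 0], max=6
Drop 4: L rot0 at col 1 lands with bottom-row=3; cleared 0 line(s) (total 0); column heights now [0 4 4 5 4 6 0], max=6
Test piece S rot1 at col 2 (width 2): heights before test = [0 4 4 5 4 6 0]; fits = False

Answer: no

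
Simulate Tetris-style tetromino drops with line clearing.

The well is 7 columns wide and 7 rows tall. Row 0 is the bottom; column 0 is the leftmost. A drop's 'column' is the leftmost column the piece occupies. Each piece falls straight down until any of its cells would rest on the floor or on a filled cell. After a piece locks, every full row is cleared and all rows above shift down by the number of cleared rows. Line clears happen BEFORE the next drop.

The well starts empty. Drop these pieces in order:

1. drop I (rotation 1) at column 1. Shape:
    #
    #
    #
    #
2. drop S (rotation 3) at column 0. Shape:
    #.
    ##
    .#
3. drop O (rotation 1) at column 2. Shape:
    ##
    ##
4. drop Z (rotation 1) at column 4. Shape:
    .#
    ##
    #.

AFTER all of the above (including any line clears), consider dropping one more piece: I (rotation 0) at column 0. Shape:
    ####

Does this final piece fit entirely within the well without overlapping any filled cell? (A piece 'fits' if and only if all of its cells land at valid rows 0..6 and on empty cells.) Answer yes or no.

Drop 1: I rot1 at col 1 lands with bottom-row=0; cleared 0 line(s) (total 0); column heights now [0 4 0 0 0 0 0], max=4
Drop 2: S rot3 at col 0 lands with bottom-row=4; cleared 0 line(s) (total 0); column heights now [7 6 0 0 0 0 0], max=7
Drop 3: O rot1 at col 2 lands with bottom-row=0; cleared 0 line(s) (total 0); column heights now [7 6 2 2 0 0 0], max=7
Drop 4: Z rot1 at col 4 lands with bottom-row=0; cleared 0 line(s) (total 0); column heights now [7 6 2 2 2 3 0], max=7
Test piece I rot0 at col 0 (width 4): heights before test = [7 6 2 2 2 3 0]; fits = False

Answer: no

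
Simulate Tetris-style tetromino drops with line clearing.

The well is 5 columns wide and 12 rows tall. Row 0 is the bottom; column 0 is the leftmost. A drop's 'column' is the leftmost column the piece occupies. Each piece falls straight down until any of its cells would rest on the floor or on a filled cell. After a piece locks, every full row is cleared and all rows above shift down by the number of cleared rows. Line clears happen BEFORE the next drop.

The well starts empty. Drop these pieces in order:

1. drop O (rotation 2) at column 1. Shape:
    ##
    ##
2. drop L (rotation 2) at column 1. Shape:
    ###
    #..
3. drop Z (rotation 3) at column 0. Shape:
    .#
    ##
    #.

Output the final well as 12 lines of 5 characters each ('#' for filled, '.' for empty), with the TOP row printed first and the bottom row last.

Answer: .....
.....
.....
.....
.....
.....
.#...
##...
####.
.#...
.##..
.##..

Derivation:
Drop 1: O rot2 at col 1 lands with bottom-row=0; cleared 0 line(s) (total 0); column heights now [0 2 2 0 0], max=2
Drop 2: L rot2 at col 1 lands with bottom-row=2; cleared 0 line(s) (total 0); column heights now [0 4 4 4 0], max=4
Drop 3: Z rot3 at col 0 lands with bottom-row=3; cleared 0 line(s) (total 0); column heights now [5 6 4 4 0], max=6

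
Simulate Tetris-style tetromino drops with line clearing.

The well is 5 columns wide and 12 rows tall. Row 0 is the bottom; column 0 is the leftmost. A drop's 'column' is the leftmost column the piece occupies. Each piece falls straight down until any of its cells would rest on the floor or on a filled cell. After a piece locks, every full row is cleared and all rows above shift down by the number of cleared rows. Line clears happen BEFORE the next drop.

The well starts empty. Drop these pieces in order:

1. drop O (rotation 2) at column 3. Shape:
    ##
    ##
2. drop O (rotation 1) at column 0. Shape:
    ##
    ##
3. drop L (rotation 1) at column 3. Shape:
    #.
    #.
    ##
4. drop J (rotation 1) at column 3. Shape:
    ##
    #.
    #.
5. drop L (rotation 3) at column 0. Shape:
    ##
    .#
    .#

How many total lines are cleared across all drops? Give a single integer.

Answer: 0

Derivation:
Drop 1: O rot2 at col 3 lands with bottom-row=0; cleared 0 line(s) (total 0); column heights now [0 0 0 2 2], max=2
Drop 2: O rot1 at col 0 lands with bottom-row=0; cleared 0 line(s) (total 0); column heights now [2 2 0 2 2], max=2
Drop 3: L rot1 at col 3 lands with bottom-row=2; cleared 0 line(s) (total 0); column heights now [2 2 0 5 3], max=5
Drop 4: J rot1 at col 3 lands with bottom-row=5; cleared 0 line(s) (total 0); column heights now [2 2 0 8 8], max=8
Drop 5: L rot3 at col 0 lands with bottom-row=2; cleared 0 line(s) (total 0); column heights now [5 5 0 8 8], max=8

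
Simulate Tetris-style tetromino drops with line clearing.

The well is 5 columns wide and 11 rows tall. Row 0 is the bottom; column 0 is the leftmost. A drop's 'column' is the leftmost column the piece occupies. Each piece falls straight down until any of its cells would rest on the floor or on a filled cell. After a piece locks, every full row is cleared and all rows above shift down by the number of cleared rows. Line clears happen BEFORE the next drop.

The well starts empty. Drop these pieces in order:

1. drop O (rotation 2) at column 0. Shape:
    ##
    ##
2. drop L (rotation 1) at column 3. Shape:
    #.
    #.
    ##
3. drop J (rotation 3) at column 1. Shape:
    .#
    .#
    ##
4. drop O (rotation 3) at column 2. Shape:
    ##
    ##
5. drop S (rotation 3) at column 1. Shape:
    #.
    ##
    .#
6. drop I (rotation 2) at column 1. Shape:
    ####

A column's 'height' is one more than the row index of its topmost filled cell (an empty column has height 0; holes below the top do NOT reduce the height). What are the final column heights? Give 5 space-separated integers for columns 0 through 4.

Drop 1: O rot2 at col 0 lands with bottom-row=0; cleared 0 line(s) (total 0); column heights now [2 2 0 0 0], max=2
Drop 2: L rot1 at col 3 lands with bottom-row=0; cleared 0 line(s) (total 0); column heights now [2 2 0 3 1], max=3
Drop 3: J rot3 at col 1 lands with bottom-row=2; cleared 0 line(s) (total 0); column heights now [2 3 5 3 1], max=5
Drop 4: O rot3 at col 2 lands with bottom-row=5; cleared 0 line(s) (total 0); column heights now [2 3 7 7 1], max=7
Drop 5: S rot3 at col 1 lands with bottom-row=7; cleared 0 line(s) (total 0); column heights now [2 10 9 7 1], max=10
Drop 6: I rot2 at col 1 lands with bottom-row=10; cleared 0 line(s) (total 0); column heights now [2 11 11 11 11], max=11

Answer: 2 11 11 11 11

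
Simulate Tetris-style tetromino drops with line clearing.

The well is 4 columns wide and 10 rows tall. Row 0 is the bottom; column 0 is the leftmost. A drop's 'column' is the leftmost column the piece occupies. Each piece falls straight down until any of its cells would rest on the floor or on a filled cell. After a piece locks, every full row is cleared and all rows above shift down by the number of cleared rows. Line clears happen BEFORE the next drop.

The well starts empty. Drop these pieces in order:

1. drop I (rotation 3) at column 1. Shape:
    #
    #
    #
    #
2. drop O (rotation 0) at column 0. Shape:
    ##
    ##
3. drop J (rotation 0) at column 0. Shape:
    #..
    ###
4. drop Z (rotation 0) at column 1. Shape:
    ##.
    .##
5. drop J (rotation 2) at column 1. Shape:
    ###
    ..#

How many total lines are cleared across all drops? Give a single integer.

Answer: 0

Derivation:
Drop 1: I rot3 at col 1 lands with bottom-row=0; cleared 0 line(s) (total 0); column heights now [0 4 0 0], max=4
Drop 2: O rot0 at col 0 lands with bottom-row=4; cleared 0 line(s) (total 0); column heights now [6 6 0 0], max=6
Drop 3: J rot0 at col 0 lands with bottom-row=6; cleared 0 line(s) (total 0); column heights now [8 7 7 0], max=8
Drop 4: Z rot0 at col 1 lands with bottom-row=7; cleared 0 line(s) (total 0); column heights now [8 9 9 8], max=9
Drop 5: J rot2 at col 1 lands with bottom-row=8; cleared 0 line(s) (total 0); column heights now [8 10 10 10], max=10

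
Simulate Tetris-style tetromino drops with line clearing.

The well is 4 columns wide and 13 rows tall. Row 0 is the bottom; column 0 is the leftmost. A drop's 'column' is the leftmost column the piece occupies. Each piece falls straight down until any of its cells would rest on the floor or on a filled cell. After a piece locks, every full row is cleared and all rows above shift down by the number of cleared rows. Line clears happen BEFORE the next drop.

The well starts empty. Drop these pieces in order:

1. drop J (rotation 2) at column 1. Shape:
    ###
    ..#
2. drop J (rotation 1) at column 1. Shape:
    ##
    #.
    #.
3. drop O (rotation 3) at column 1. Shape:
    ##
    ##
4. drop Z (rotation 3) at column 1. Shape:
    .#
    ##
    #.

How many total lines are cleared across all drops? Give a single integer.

Drop 1: J rot2 at col 1 lands with bottom-row=0; cleared 0 line(s) (total 0); column heights now [0 2 2 2], max=2
Drop 2: J rot1 at col 1 lands with bottom-row=2; cleared 0 line(s) (total 0); column heights now [0 5 5 2], max=5
Drop 3: O rot3 at col 1 lands with bottom-row=5; cleared 0 line(s) (total 0); column heights now [0 7 7 2], max=7
Drop 4: Z rot3 at col 1 lands with bottom-row=7; cleared 0 line(s) (total 0); column heights now [0 9 10 2], max=10

Answer: 0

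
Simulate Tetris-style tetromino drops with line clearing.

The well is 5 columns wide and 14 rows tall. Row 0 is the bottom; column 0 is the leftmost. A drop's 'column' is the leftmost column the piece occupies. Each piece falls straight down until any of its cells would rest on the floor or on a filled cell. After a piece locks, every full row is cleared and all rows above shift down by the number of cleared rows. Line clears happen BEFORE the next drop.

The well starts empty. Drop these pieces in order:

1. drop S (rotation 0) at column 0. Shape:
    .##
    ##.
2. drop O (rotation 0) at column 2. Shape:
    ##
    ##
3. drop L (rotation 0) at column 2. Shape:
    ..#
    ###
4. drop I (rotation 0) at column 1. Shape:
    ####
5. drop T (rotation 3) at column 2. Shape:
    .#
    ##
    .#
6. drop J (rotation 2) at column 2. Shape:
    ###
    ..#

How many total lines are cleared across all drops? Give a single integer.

Answer: 0

Derivation:
Drop 1: S rot0 at col 0 lands with bottom-row=0; cleared 0 line(s) (total 0); column heights now [1 2 2 0 0], max=2
Drop 2: O rot0 at col 2 lands with bottom-row=2; cleared 0 line(s) (total 0); column heights now [1 2 4 4 0], max=4
Drop 3: L rot0 at col 2 lands with bottom-row=4; cleared 0 line(s) (total 0); column heights now [1 2 5 5 6], max=6
Drop 4: I rot0 at col 1 lands with bottom-row=6; cleared 0 line(s) (total 0); column heights now [1 7 7 7 7], max=7
Drop 5: T rot3 at col 2 lands with bottom-row=7; cleared 0 line(s) (total 0); column heights now [1 7 9 10 7], max=10
Drop 6: J rot2 at col 2 lands with bottom-row=9; cleared 0 line(s) (total 0); column heights now [1 7 11 11 11], max=11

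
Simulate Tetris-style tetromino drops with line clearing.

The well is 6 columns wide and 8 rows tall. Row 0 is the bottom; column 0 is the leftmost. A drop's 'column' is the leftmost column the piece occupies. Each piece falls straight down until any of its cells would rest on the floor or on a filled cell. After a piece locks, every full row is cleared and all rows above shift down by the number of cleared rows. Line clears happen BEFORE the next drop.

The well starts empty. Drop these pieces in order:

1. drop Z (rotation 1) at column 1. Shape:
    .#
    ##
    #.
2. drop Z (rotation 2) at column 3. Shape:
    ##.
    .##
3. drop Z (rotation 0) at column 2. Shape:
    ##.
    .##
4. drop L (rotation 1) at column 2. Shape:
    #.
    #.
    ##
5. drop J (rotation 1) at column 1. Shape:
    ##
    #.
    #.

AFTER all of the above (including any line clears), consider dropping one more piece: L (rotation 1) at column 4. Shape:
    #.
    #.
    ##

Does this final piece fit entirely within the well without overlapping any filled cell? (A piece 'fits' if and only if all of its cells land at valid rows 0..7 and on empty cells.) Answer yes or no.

Drop 1: Z rot1 at col 1 lands with bottom-row=0; cleared 0 line(s) (total 0); column heights now [0 2 3 0 0 0], max=3
Drop 2: Z rot2 at col 3 lands with bottom-row=0; cleared 0 line(s) (total 0); column heights now [0 2 3 2 2 1], max=3
Drop 3: Z rot0 at col 2 lands with bottom-row=2; cleared 0 line(s) (total 0); column heights now [0 2 4 4 3 1], max=4
Drop 4: L rot1 at col 2 lands with bottom-row=4; cleared 0 line(s) (total 0); column heights now [0 2 7 5 3 1], max=7
Drop 5: J rot1 at col 1 lands with bottom-row=5; cleared 0 line(s) (total 0); column heights now [0 8 8 5 3 1], max=8
Test piece L rot1 at col 4 (width 2): heights before test = [0 8 8 5 3 1]; fits = True

Answer: yes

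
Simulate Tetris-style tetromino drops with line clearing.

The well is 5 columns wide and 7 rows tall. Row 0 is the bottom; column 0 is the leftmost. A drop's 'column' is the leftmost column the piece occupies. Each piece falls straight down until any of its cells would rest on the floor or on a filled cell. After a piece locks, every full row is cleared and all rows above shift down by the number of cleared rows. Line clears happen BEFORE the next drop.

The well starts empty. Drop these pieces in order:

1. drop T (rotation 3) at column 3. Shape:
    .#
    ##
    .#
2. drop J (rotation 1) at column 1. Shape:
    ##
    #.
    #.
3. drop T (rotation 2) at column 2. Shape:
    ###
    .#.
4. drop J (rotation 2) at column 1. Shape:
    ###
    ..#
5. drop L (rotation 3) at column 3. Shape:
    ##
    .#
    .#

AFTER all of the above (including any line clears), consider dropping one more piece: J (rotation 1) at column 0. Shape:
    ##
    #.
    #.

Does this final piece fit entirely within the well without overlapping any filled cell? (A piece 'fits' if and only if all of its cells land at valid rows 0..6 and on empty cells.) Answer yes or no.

Drop 1: T rot3 at col 3 lands with bottom-row=0; cleared 0 line(s) (total 0); column heights now [0 0 0 2 3], max=3
Drop 2: J rot1 at col 1 lands with bottom-row=0; cleared 0 line(s) (total 0); column heights now [0 3 3 2 3], max=3
Drop 3: T rot2 at col 2 lands with bottom-row=2; cleared 0 line(s) (total 0); column heights now [0 3 4 4 4], max=4
Drop 4: J rot2 at col 1 lands with bottom-row=4; cleared 0 line(s) (total 0); column heights now [0 6 6 6 4], max=6
Drop 5: L rot3 at col 3 lands with bottom-row=4; cleared 0 line(s) (total 0); column heights now [0 6 6 7 7], max=7
Test piece J rot1 at col 0 (width 2): heights before test = [0 6 6 7 7]; fits = True

Answer: yes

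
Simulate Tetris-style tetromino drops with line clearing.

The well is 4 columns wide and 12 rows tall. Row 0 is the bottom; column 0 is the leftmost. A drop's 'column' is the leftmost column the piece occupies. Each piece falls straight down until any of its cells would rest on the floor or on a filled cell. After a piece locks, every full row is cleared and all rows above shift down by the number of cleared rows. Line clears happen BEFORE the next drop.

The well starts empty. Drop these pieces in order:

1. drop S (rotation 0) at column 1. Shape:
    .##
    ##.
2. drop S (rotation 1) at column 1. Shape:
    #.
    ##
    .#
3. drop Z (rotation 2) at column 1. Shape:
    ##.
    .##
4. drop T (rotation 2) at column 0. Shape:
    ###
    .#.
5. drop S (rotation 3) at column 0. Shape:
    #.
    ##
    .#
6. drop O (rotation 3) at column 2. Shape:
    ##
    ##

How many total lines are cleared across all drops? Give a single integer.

Drop 1: S rot0 at col 1 lands with bottom-row=0; cleared 0 line(s) (total 0); column heights now [0 1 2 2], max=2
Drop 2: S rot1 at col 1 lands with bottom-row=2; cleared 0 line(s) (total 0); column heights now [0 5 4 2], max=5
Drop 3: Z rot2 at col 1 lands with bottom-row=4; cleared 0 line(s) (total 0); column heights now [0 6 6 5], max=6
Drop 4: T rot2 at col 0 lands with bottom-row=6; cleared 0 line(s) (total 0); column heights now [8 8 8 5], max=8
Drop 5: S rot3 at col 0 lands with bottom-row=8; cleared 0 line(s) (total 0); column heights now [11 10 8 5], max=11
Drop 6: O rot3 at col 2 lands with bottom-row=8; cleared 1 line(s) (total 1); column heights now [10 9 9 9], max=10

Answer: 1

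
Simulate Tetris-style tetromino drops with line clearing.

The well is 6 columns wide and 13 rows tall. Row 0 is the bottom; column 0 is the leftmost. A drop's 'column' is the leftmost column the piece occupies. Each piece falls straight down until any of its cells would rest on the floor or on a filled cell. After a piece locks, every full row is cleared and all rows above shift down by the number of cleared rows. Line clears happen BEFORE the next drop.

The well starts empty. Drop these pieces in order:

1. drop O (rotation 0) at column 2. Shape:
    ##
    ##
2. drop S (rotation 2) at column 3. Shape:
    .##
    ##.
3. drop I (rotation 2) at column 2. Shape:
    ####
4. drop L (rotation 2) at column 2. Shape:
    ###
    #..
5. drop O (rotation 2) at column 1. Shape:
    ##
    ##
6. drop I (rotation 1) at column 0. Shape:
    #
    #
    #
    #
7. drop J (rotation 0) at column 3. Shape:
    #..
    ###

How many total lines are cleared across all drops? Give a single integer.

Drop 1: O rot0 at col 2 lands with bottom-row=0; cleared 0 line(s) (total 0); column heights now [0 0 2 2 0 0], max=2
Drop 2: S rot2 at col 3 lands with bottom-row=2; cleared 0 line(s) (total 0); column heights now [0 0 2 3 4 4], max=4
Drop 3: I rot2 at col 2 lands with bottom-row=4; cleared 0 line(s) (total 0); column heights now [0 0 5 5 5 5], max=5
Drop 4: L rot2 at col 2 lands with bottom-row=5; cleared 0 line(s) (total 0); column heights now [0 0 7 7 7 5], max=7
Drop 5: O rot2 at col 1 lands with bottom-row=7; cleared 0 line(s) (total 0); column heights now [0 9 9 7 7 5], max=9
Drop 6: I rot1 at col 0 lands with bottom-row=0; cleared 0 line(s) (total 0); column heights now [4 9 9 7 7 5], max=9
Drop 7: J rot0 at col 3 lands with bottom-row=7; cleared 0 line(s) (total 0); column heights now [4 9 9 9 8 8], max=9

Answer: 0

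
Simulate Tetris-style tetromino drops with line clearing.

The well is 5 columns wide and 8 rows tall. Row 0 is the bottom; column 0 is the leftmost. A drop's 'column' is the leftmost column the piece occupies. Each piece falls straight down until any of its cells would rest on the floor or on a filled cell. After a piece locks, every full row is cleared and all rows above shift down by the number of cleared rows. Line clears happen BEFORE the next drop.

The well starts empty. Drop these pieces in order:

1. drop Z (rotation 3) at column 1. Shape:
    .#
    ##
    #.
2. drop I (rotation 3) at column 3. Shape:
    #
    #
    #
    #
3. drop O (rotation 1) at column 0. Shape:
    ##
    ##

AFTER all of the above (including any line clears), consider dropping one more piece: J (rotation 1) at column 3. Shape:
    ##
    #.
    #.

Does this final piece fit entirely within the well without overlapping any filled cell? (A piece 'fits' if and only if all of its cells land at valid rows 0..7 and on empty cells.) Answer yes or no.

Drop 1: Z rot3 at col 1 lands with bottom-row=0; cleared 0 line(s) (total 0); column heights now [0 2 3 0 0], max=3
Drop 2: I rot3 at col 3 lands with bottom-row=0; cleared 0 line(s) (total 0); column heights now [0 2 3 4 0], max=4
Drop 3: O rot1 at col 0 lands with bottom-row=2; cleared 0 line(s) (total 0); column heights now [4 4 3 4 0], max=4
Test piece J rot1 at col 3 (width 2): heights before test = [4 4 3 4 0]; fits = True

Answer: yes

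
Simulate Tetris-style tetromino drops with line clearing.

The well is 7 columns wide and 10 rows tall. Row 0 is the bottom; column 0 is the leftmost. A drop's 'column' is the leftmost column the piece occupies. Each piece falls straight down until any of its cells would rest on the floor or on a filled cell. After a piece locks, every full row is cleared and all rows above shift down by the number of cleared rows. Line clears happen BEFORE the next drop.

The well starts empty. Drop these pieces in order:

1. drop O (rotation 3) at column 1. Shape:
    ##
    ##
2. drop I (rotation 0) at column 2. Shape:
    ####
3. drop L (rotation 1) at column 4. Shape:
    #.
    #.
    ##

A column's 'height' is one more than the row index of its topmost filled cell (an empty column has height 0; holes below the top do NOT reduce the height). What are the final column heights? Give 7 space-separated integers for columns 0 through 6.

Answer: 0 2 3 3 6 4 0

Derivation:
Drop 1: O rot3 at col 1 lands with bottom-row=0; cleared 0 line(s) (total 0); column heights now [0 2 2 0 0 0 0], max=2
Drop 2: I rot0 at col 2 lands with bottom-row=2; cleared 0 line(s) (total 0); column heights now [0 2 3 3 3 3 0], max=3
Drop 3: L rot1 at col 4 lands with bottom-row=3; cleared 0 line(s) (total 0); column heights now [0 2 3 3 6 4 0], max=6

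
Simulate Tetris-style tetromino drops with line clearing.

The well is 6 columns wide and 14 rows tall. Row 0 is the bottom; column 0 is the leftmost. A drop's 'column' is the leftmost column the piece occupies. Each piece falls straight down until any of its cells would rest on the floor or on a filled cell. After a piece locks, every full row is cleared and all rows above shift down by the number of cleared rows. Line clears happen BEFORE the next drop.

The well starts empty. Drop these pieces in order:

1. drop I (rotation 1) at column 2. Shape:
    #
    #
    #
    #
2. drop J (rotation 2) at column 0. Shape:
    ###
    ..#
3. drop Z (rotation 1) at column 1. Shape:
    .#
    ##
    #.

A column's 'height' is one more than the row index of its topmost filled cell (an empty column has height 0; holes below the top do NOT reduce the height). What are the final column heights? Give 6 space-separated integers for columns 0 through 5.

Drop 1: I rot1 at col 2 lands with bottom-row=0; cleared 0 line(s) (total 0); column heights now [0 0 4 0 0 0], max=4
Drop 2: J rot2 at col 0 lands with bottom-row=4; cleared 0 line(s) (total 0); column heights now [6 6 6 0 0 0], max=6
Drop 3: Z rot1 at col 1 lands with bottom-row=6; cleared 0 line(s) (total 0); column heights now [6 8 9 0 0 0], max=9

Answer: 6 8 9 0 0 0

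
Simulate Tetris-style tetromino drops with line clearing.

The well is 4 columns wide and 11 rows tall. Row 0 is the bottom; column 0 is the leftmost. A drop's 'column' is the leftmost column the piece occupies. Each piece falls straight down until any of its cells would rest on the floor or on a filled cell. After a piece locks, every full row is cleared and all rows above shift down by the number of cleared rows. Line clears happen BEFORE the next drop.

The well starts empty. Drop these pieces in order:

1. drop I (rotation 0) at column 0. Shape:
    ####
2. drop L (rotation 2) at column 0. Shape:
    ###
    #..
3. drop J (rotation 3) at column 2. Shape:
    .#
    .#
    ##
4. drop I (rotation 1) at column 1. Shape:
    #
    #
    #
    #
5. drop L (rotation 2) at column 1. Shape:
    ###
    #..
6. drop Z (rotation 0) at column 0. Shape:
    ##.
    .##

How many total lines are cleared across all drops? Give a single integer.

Drop 1: I rot0 at col 0 lands with bottom-row=0; cleared 1 line(s) (total 1); column heights now [0 0 0 0], max=0
Drop 2: L rot2 at col 0 lands with bottom-row=0; cleared 0 line(s) (total 1); column heights now [2 2 2 0], max=2
Drop 3: J rot3 at col 2 lands with bottom-row=2; cleared 0 line(s) (total 1); column heights now [2 2 3 5], max=5
Drop 4: I rot1 at col 1 lands with bottom-row=2; cleared 0 line(s) (total 1); column heights now [2 6 3 5], max=6
Drop 5: L rot2 at col 1 lands with bottom-row=6; cleared 0 line(s) (total 1); column heights now [2 8 8 8], max=8
Drop 6: Z rot0 at col 0 lands with bottom-row=8; cleared 0 line(s) (total 1); column heights now [10 10 9 8], max=10

Answer: 1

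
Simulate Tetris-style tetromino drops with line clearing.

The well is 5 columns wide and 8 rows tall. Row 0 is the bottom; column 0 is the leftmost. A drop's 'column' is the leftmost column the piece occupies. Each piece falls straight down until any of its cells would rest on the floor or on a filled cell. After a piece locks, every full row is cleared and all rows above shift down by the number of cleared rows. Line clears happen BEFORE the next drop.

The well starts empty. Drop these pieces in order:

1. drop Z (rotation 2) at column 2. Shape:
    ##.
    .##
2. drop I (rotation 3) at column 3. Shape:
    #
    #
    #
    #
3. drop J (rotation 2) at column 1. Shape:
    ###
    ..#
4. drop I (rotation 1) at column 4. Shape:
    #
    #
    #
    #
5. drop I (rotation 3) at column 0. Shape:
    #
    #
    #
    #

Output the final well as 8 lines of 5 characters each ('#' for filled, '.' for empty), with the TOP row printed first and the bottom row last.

Drop 1: Z rot2 at col 2 lands with bottom-row=0; cleared 0 line(s) (total 0); column heights now [0 0 2 2 1], max=2
Drop 2: I rot3 at col 3 lands with bottom-row=2; cleared 0 line(s) (total 0); column heights now [0 0 2 6 1], max=6
Drop 3: J rot2 at col 1 lands with bottom-row=6; cleared 0 line(s) (total 0); column heights now [0 8 8 8 1], max=8
Drop 4: I rot1 at col 4 lands with bottom-row=1; cleared 0 line(s) (total 0); column heights now [0 8 8 8 5], max=8
Drop 5: I rot3 at col 0 lands with bottom-row=0; cleared 0 line(s) (total 0); column heights now [4 8 8 8 5], max=8

Answer: .###.
...#.
...#.
...##
#..##
#..##
#.###
#..##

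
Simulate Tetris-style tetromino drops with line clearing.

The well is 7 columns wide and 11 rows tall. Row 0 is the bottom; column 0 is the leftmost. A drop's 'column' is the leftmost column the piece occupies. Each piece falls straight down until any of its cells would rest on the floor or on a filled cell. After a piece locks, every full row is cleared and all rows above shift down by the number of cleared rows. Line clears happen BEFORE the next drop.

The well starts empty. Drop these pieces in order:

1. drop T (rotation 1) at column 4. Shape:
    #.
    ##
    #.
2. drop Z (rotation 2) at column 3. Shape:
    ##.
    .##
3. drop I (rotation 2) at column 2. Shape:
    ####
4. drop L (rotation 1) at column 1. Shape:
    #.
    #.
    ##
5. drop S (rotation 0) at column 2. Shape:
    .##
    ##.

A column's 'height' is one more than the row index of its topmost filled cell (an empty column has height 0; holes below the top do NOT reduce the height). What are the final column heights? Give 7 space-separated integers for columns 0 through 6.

Answer: 0 9 8 9 9 6 0

Derivation:
Drop 1: T rot1 at col 4 lands with bottom-row=0; cleared 0 line(s) (total 0); column heights now [0 0 0 0 3 2 0], max=3
Drop 2: Z rot2 at col 3 lands with bottom-row=3; cleared 0 line(s) (total 0); column heights now [0 0 0 5 5 4 0], max=5
Drop 3: I rot2 at col 2 lands with bottom-row=5; cleared 0 line(s) (total 0); column heights now [0 0 6 6 6 6 0], max=6
Drop 4: L rot1 at col 1 lands with bottom-row=6; cleared 0 line(s) (total 0); column heights now [0 9 7 6 6 6 0], max=9
Drop 5: S rot0 at col 2 lands with bottom-row=7; cleared 0 line(s) (total 0); column heights now [0 9 8 9 9 6 0], max=9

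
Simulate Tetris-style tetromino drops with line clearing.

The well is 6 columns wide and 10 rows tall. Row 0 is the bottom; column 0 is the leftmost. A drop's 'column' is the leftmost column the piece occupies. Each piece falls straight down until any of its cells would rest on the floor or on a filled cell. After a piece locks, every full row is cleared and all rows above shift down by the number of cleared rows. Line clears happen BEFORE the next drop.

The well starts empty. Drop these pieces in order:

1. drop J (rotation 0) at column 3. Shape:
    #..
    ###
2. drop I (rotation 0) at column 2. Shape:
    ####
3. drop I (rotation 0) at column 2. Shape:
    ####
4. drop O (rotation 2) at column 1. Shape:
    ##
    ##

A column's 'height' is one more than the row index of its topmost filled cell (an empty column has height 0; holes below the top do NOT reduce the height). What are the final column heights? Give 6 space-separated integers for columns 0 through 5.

Answer: 0 6 6 4 4 4

Derivation:
Drop 1: J rot0 at col 3 lands with bottom-row=0; cleared 0 line(s) (total 0); column heights now [0 0 0 2 1 1], max=2
Drop 2: I rot0 at col 2 lands with bottom-row=2; cleared 0 line(s) (total 0); column heights now [0 0 3 3 3 3], max=3
Drop 3: I rot0 at col 2 lands with bottom-row=3; cleared 0 line(s) (total 0); column heights now [0 0 4 4 4 4], max=4
Drop 4: O rot2 at col 1 lands with bottom-row=4; cleared 0 line(s) (total 0); column heights now [0 6 6 4 4 4], max=6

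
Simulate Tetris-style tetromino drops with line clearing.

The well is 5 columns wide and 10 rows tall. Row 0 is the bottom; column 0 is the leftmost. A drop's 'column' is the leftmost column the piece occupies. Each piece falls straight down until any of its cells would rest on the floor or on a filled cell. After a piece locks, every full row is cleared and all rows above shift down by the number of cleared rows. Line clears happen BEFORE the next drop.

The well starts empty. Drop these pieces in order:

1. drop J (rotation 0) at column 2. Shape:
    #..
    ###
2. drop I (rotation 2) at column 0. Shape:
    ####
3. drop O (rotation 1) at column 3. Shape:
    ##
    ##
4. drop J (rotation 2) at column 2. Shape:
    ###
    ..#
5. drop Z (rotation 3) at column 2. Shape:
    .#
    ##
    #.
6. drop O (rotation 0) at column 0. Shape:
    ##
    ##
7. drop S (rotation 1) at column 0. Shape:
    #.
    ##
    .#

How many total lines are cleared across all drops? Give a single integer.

Answer: 1

Derivation:
Drop 1: J rot0 at col 2 lands with bottom-row=0; cleared 0 line(s) (total 0); column heights now [0 0 2 1 1], max=2
Drop 2: I rot2 at col 0 lands with bottom-row=2; cleared 0 line(s) (total 0); column heights now [3 3 3 3 1], max=3
Drop 3: O rot1 at col 3 lands with bottom-row=3; cleared 0 line(s) (total 0); column heights now [3 3 3 5 5], max=5
Drop 4: J rot2 at col 2 lands with bottom-row=5; cleared 0 line(s) (total 0); column heights now [3 3 7 7 7], max=7
Drop 5: Z rot3 at col 2 lands with bottom-row=7; cleared 0 line(s) (total 0); column heights now [3 3 9 10 7], max=10
Drop 6: O rot0 at col 0 lands with bottom-row=3; cleared 0 line(s) (total 0); column heights now [5 5 9 10 7], max=10
Drop 7: S rot1 at col 0 lands with bottom-row=5; cleared 1 line(s) (total 1); column heights now [7 6 8 9 6], max=9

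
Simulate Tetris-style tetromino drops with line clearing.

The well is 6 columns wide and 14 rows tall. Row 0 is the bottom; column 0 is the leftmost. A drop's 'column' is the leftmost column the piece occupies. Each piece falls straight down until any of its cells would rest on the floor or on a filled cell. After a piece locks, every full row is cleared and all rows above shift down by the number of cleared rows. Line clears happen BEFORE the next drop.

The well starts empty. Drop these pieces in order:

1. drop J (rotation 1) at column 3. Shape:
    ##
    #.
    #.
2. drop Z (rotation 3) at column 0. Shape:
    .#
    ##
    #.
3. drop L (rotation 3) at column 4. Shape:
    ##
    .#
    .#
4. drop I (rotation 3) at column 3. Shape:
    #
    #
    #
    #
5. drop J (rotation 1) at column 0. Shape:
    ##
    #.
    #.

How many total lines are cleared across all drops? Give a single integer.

Answer: 0

Derivation:
Drop 1: J rot1 at col 3 lands with bottom-row=0; cleared 0 line(s) (total 0); column heights now [0 0 0 3 3 0], max=3
Drop 2: Z rot3 at col 0 lands with bottom-row=0; cleared 0 line(s) (total 0); column heights now [2 3 0 3 3 0], max=3
Drop 3: L rot3 at col 4 lands with bottom-row=1; cleared 0 line(s) (total 0); column heights now [2 3 0 3 4 4], max=4
Drop 4: I rot3 at col 3 lands with bottom-row=3; cleared 0 line(s) (total 0); column heights now [2 3 0 7 4 4], max=7
Drop 5: J rot1 at col 0 lands with bottom-row=2; cleared 0 line(s) (total 0); column heights now [5 5 0 7 4 4], max=7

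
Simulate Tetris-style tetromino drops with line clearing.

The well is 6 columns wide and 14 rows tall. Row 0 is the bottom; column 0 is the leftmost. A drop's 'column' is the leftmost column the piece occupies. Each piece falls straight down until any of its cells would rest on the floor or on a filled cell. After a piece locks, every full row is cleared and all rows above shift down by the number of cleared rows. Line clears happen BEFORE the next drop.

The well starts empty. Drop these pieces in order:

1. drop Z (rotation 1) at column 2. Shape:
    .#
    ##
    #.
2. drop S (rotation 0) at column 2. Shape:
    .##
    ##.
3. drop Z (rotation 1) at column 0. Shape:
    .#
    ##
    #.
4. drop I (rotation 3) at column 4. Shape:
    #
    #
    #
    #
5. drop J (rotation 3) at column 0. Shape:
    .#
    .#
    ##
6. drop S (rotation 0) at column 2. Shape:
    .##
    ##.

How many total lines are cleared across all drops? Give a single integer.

Drop 1: Z rot1 at col 2 lands with bottom-row=0; cleared 0 line(s) (total 0); column heights now [0 0 2 3 0 0], max=3
Drop 2: S rot0 at col 2 lands with bottom-row=3; cleared 0 line(s) (total 0); column heights now [0 0 4 5 5 0], max=5
Drop 3: Z rot1 at col 0 lands with bottom-row=0; cleared 0 line(s) (total 0); column heights now [2 3 4 5 5 0], max=5
Drop 4: I rot3 at col 4 lands with bottom-row=5; cleared 0 line(s) (total 0); column heights now [2 3 4 5 9 0], max=9
Drop 5: J rot3 at col 0 lands with bottom-row=3; cleared 0 line(s) (total 0); column heights now [4 6 4 5 9 0], max=9
Drop 6: S rot0 at col 2 lands with bottom-row=8; cleared 0 line(s) (total 0); column heights now [4 6 9 10 10 0], max=10

Answer: 0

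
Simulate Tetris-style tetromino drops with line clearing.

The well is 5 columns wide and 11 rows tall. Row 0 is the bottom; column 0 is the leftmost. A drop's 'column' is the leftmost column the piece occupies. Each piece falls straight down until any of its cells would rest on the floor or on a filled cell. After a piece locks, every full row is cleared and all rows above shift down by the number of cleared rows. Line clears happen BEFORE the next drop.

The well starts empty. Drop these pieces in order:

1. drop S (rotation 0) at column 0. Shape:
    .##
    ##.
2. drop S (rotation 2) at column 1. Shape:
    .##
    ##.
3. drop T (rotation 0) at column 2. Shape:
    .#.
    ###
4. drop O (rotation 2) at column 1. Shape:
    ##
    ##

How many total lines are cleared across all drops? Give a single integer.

Answer: 0

Derivation:
Drop 1: S rot0 at col 0 lands with bottom-row=0; cleared 0 line(s) (total 0); column heights now [1 2 2 0 0], max=2
Drop 2: S rot2 at col 1 lands with bottom-row=2; cleared 0 line(s) (total 0); column heights now [1 3 4 4 0], max=4
Drop 3: T rot0 at col 2 lands with bottom-row=4; cleared 0 line(s) (total 0); column heights now [1 3 5 6 5], max=6
Drop 4: O rot2 at col 1 lands with bottom-row=5; cleared 0 line(s) (total 0); column heights now [1 7 7 6 5], max=7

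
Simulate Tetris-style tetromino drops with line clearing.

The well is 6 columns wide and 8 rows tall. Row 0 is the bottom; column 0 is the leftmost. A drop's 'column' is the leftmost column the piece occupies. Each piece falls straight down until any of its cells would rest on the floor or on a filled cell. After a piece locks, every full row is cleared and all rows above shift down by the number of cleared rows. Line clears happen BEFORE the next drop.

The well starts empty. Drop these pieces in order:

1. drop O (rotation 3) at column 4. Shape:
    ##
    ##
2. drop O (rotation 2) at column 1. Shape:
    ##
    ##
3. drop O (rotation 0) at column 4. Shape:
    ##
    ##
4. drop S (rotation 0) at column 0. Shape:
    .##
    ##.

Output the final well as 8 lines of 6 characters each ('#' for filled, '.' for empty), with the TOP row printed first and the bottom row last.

Answer: ......
......
......
......
.##.##
##..##
.##.##
.##.##

Derivation:
Drop 1: O rot3 at col 4 lands with bottom-row=0; cleared 0 line(s) (total 0); column heights now [0 0 0 0 2 2], max=2
Drop 2: O rot2 at col 1 lands with bottom-row=0; cleared 0 line(s) (total 0); column heights now [0 2 2 0 2 2], max=2
Drop 3: O rot0 at col 4 lands with bottom-row=2; cleared 0 line(s) (total 0); column heights now [0 2 2 0 4 4], max=4
Drop 4: S rot0 at col 0 lands with bottom-row=2; cleared 0 line(s) (total 0); column heights now [3 4 4 0 4 4], max=4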